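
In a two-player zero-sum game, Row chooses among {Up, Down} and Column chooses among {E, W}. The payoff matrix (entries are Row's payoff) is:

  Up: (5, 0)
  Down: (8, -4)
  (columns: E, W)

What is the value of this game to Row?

0

Row minima: Up → 0, Down → -4; maximin = 0.
Column maxima: E → 8, W → 0; minimax = 0.
Since maximin = minimax = 0, there is a saddle point and the value is 0.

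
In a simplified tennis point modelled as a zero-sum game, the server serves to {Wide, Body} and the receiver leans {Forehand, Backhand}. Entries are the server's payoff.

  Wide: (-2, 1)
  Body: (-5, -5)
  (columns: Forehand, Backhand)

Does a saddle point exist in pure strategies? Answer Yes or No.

Row minima: Wide → -2, Body → -5; maximin = -2.
Column maxima: Forehand → -2, Backhand → 1; minimax = -2.
maximin = minimax = -2, so a saddle point exists.

Yes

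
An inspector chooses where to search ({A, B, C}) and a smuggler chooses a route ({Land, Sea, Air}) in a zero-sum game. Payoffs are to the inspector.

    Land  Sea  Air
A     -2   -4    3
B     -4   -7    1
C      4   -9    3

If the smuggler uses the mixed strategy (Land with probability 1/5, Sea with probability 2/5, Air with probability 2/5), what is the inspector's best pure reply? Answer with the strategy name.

Expected payoff of A: (1/5)·(-2) + (2/5)·(-4) + (2/5)·3 = -4/5.
Expected payoff of B: (1/5)·(-4) + (2/5)·(-7) + (2/5)·1 = -16/5.
Expected payoff of C: (1/5)·4 + (2/5)·(-9) + (2/5)·3 = -8/5.
The largest is -4/5, so the inspector's best response is A.

A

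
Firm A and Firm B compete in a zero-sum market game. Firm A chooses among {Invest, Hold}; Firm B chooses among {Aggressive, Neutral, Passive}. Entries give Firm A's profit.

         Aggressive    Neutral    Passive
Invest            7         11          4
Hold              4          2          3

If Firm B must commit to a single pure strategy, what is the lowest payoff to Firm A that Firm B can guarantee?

4

Column maxima: Aggressive → 7, Neutral → 11, Passive → 4.
The smallest of these is 4.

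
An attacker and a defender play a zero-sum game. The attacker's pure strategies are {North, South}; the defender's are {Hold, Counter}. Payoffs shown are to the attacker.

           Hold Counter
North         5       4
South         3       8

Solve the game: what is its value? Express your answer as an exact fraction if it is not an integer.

Row minima: North → 4, South → 3; maximin = 4.
Column maxima: Hold → 5, Counter → 8; minimax = 5.
4 ≠ 5, so there is no saddle point; optimal play is mixed.
Let the attacker play North with probability p. Expected payoff against Hold: 5p + 3(1−p) = 2p + 3; against Counter: 4p + 8(1−p) = −4p + 8.
Setting these equal: 2p + 3 = −4p + 8 ⇒ 6p = 5 ⇒ p = 5/6, and the value is (2)·(5/6) + 3 = 14/3.
For the defender: with q = P(Hold), equating North's and South's payoffs gives q + 4 = −5q + 8 ⇒ q = 2/3.

14/3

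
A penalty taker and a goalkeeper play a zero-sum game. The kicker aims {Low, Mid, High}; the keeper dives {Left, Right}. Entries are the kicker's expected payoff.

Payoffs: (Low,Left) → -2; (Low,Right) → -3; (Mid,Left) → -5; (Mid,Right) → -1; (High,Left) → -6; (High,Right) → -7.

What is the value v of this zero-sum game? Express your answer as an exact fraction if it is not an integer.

Row minima: Low → -3, Mid → -5, High → -7; maximin = -3.
Column maxima: Left → -2, Right → -1; minimax = -2.
-3 ≠ -2, so there is no saddle point; optimal play is mixed.
High is strictly dominated by Low, so the kicker never plays it.
On the remaining 2×2 (Low, Mid vs Left, Right):
Let the kicker play Low with probability p. Expected payoff against Left: (-2)p + (-5)(1−p) = 3p − 5; against Right: (-3)p + (-1)(1−p) = −2p − 1.
Setting these equal: 3p − 5 = −2p − 1 ⇒ 5p = 4 ⇒ p = 4/5, and the value is (3)·(4/5) − 5 = -13/5.
For the keeper: with q = P(Left), equating Low's and Mid's payoffs gives q − 3 = −4q − 1 ⇒ q = 2/5.

-13/5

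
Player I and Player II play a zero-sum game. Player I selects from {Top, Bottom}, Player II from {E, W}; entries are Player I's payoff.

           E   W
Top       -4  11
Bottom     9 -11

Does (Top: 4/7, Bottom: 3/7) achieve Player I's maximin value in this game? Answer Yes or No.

Against E this mix gives (4/7)·(-4) + (3/7)·9 = 11/7.
Against W this mix gives (4/7)·11 + (3/7)·(-11) = 11/7.
All of Player II's active replies (E, W) yield 11/7, and no column does worse for Player I. The mix makes Player II indifferent and guarantees 11/7, so it is optimal.

Yes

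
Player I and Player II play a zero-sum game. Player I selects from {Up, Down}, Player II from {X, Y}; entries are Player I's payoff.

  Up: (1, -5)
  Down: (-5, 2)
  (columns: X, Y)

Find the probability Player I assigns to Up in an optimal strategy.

7/13

Row minima: Up → -5, Down → -5; maximin = -5.
Column maxima: X → 1, Y → 2; minimax = 1.
-5 ≠ 1, so there is no saddle point; optimal play is mixed.
Let Player I play Up with probability p. Expected payoff against X: 1p + (-5)(1−p) = 6p − 5; against Y: (-5)p + 2(1−p) = −7p + 2.
Setting these equal: 6p − 5 = −7p + 2 ⇒ 13p = 7 ⇒ p = 7/13, and the value is (6)·(7/13) − 5 = -23/13.
For Player II: with q = P(X), equating Up's and Down's payoffs gives 6q − 5 = −7q + 2 ⇒ q = 7/13.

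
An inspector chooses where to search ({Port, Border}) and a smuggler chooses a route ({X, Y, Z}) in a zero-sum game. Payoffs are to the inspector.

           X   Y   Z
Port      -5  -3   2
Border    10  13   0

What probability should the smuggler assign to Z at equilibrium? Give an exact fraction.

15/17

Row minima: Port → -5, Border → 0; maximin = 0.
Column maxima: X → 10, Y → 13, Z → 2; minimax = 2.
0 ≠ 2, so there is no saddle point; optimal play is mixed.
Y is strictly dominated by X (it gives the inspector strictly more in every row), so the smuggler never plays it.
On the remaining 2×2 (Port, Border vs X, Z):
Let the inspector play Port with probability p. Expected payoff against X: (-5)p + 10(1−p) = −15p + 10; against Z: 2p + 0(1−p) = 2p.
Setting these equal: −15p + 10 = 2p ⇒ −17p = -10 ⇒ p = 10/17, and the value is (-15)·(10/17) + 10 = 20/17.
For the smuggler: with q = P(X), equating Port's and Border's payoffs gives −7q + 2 = 10q ⇒ q = 2/17.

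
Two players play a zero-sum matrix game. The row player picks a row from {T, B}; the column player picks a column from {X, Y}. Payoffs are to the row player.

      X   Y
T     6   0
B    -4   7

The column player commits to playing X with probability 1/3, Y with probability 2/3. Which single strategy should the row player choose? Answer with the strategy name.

B

Expected payoff of T: (1/3)·6 + (2/3)·0 = 2.
Expected payoff of B: (1/3)·(-4) + (2/3)·7 = 10/3.
The largest is 10/3, so the row player's best response is B.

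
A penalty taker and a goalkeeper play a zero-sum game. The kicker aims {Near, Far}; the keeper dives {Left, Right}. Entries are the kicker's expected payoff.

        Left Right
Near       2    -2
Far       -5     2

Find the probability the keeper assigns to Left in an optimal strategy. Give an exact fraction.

4/11

Row minima: Near → -2, Far → -5; maximin = -2.
Column maxima: Left → 2, Right → 2; minimax = 2.
-2 ≠ 2, so there is no saddle point; optimal play is mixed.
Let the kicker play Near with probability p. Expected payoff against Left: 2p + (-5)(1−p) = 7p − 5; against Right: (-2)p + 2(1−p) = −4p + 2.
Setting these equal: 7p − 5 = −4p + 2 ⇒ 11p = 7 ⇒ p = 7/11, and the value is (7)·(7/11) − 5 = -6/11.
For the keeper: with q = P(Left), equating Near's and Far's payoffs gives 4q − 2 = −7q + 2 ⇒ q = 4/11.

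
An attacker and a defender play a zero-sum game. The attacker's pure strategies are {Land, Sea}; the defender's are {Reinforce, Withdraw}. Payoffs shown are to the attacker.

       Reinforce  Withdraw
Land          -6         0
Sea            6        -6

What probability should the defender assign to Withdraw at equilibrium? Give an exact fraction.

2/3

Row minima: Land → -6, Sea → -6; maximin = -6.
Column maxima: Reinforce → 6, Withdraw → 0; minimax = 0.
-6 ≠ 0, so there is no saddle point; optimal play is mixed.
Let the attacker play Land with probability p. Expected payoff against Reinforce: (-6)p + 6(1−p) = −12p + 6; against Withdraw: 0p + (-6)(1−p) = 6p − 6.
Setting these equal: −12p + 6 = 6p − 6 ⇒ −18p = -12 ⇒ p = 2/3, and the value is (-12)·(2/3) + 6 = -2.
For the defender: with q = P(Reinforce), equating Land's and Sea's payoffs gives −6q = 12q − 6 ⇒ q = 1/3.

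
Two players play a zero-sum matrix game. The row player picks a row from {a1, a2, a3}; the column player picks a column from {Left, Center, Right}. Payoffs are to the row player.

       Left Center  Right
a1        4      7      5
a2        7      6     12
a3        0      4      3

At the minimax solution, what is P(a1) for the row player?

1/4

Row minima: a1 → 4, a2 → 6, a3 → 0; maximin = 6.
Column maxima: Left → 7, Center → 7, Right → 12; minimax = 7.
6 ≠ 7, so there is no saddle point; optimal play is mixed.
a3 is strictly dominated by a1, so the row player never plays it.
Right is strictly dominated by Left (it gives the row player strictly more in every row), so the column player never plays it.
On the remaining 2×2 (a1, a2 vs Left, Center):
Let the row player play a1 with probability p. Expected payoff against Left: 4p + 7(1−p) = −3p + 7; against Center: 7p + 6(1−p) = p + 6.
Setting these equal: −3p + 7 = p + 6 ⇒ −4p = -1 ⇒ p = 1/4, and the value is (-3)·(1/4) + 7 = 25/4.
For the column player: with q = P(Left), equating a1's and a2's payoffs gives −3q + 7 = q + 6 ⇒ q = 1/4.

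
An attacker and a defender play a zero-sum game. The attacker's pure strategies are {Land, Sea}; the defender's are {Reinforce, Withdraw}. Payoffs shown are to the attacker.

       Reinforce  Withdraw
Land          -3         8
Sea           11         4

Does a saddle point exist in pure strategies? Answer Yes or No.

Row minima: Land → -3, Sea → 4; maximin = 4.
Column maxima: Reinforce → 11, Withdraw → 8; minimax = 8.
4 ≠ 8, so no pure-strategy equilibrium exists.

No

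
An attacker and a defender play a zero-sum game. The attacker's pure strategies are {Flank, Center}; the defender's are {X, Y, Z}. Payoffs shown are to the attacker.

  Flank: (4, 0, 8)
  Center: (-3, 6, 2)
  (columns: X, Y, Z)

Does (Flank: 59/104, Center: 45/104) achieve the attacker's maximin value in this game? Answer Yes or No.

No

Against X this mix gives (59/104)·4 + (45/104)·(-3) = 101/104.
Against Y this mix gives (59/104)·0 + (45/104)·6 = 135/52.
Against Z this mix gives (59/104)·8 + (45/104)·2 = 281/52.
The defender will play X, holding the attacker to 101/104. Shifting weight toward the row that does better against X would raise this floor (the equalizing mix achieves 24/13 against both X and Y), so the proposed strategy is not optimal.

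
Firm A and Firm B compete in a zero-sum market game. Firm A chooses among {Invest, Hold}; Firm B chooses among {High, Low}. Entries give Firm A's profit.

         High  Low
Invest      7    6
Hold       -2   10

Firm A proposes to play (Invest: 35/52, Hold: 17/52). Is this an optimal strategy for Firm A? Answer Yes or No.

Against High this mix gives (35/52)·7 + (17/52)·(-2) = 211/52.
Against Low this mix gives (35/52)·6 + (17/52)·10 = 95/13.
Firm B will play High, holding Firm A to 211/52. Shifting weight toward the row that does better against High would raise this floor (the equalizing mix achieves 82/13 against both High and Low), so the proposed strategy is not optimal.

No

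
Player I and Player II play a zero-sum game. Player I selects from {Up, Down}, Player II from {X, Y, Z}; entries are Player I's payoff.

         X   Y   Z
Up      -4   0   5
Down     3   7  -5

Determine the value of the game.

-5/17

Row minima: Up → -4, Down → -5; maximin = -4.
Column maxima: X → 3, Y → 7, Z → 5; minimax = 3.
-4 ≠ 3, so there is no saddle point; optimal play is mixed.
Y is strictly dominated by X (it gives Player I strictly more in every row), so Player II never plays it.
On the remaining 2×2 (Up, Down vs X, Z):
Let Player I play Up with probability p. Expected payoff against X: (-4)p + 3(1−p) = −7p + 3; against Z: 5p + (-5)(1−p) = 10p − 5.
Setting these equal: −7p + 3 = 10p − 5 ⇒ −17p = -8 ⇒ p = 8/17, and the value is (-7)·(8/17) + 3 = -5/17.
For Player II: with q = P(X), equating Up's and Down's payoffs gives −9q + 5 = 8q − 5 ⇒ q = 10/17.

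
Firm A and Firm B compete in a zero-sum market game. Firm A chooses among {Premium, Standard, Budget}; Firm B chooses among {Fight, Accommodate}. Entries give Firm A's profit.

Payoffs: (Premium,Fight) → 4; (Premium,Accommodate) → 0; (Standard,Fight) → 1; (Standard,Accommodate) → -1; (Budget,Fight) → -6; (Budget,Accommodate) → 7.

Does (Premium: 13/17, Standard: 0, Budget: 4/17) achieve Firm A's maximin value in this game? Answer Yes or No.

Yes

Against Fight this mix gives (13/17)·4 + (4/17)·(-6) = 28/17.
Against Accommodate this mix gives (13/17)·0 + (4/17)·7 = 28/17.
All of Firm B's active replies (Fight, Accommodate) yield 28/17, and no column does worse for Firm A. The mix makes Firm B indifferent and guarantees 28/17, so it is optimal.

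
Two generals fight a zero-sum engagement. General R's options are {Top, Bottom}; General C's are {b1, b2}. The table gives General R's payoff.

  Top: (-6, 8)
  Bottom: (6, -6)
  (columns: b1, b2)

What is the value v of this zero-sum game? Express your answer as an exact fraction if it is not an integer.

6/13

Row minima: Top → -6, Bottom → -6; maximin = -6.
Column maxima: b1 → 6, b2 → 8; minimax = 6.
-6 ≠ 6, so there is no saddle point; optimal play is mixed.
Let General R play Top with probability p. Expected payoff against b1: (-6)p + 6(1−p) = −12p + 6; against b2: 8p + (-6)(1−p) = 14p − 6.
Setting these equal: −12p + 6 = 14p − 6 ⇒ −26p = -12 ⇒ p = 6/13, and the value is (-12)·(6/13) + 6 = 6/13.
For General C: with q = P(b1), equating Top's and Bottom's payoffs gives −14q + 8 = 12q − 6 ⇒ q = 7/13.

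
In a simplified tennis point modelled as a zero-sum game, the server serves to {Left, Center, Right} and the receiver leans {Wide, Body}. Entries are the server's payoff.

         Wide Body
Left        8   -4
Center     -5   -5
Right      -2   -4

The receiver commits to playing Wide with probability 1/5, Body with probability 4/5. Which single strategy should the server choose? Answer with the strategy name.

Expected payoff of Left: (1/5)·8 + (4/5)·(-4) = -8/5.
Expected payoff of Center: (1/5)·(-5) + (4/5)·(-5) = -5.
Expected payoff of Right: (1/5)·(-2) + (4/5)·(-4) = -18/5.
The largest is -8/5, so the server's best response is Left.

Left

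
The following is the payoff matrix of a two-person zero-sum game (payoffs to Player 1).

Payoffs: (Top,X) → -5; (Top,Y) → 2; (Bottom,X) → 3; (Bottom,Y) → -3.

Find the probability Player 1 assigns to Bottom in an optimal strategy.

Row minima: Top → -5, Bottom → -3; maximin = -3.
Column maxima: X → 3, Y → 2; minimax = 2.
-3 ≠ 2, so there is no saddle point; optimal play is mixed.
Let Player 1 play Top with probability p. Expected payoff against X: (-5)p + 3(1−p) = −8p + 3; against Y: 2p + (-3)(1−p) = 5p − 3.
Setting these equal: −8p + 3 = 5p − 3 ⇒ −13p = -6 ⇒ p = 6/13, and the value is (-8)·(6/13) + 3 = -9/13.
For Player 2: with q = P(X), equating Top's and Bottom's payoffs gives −7q + 2 = 6q − 3 ⇒ q = 5/13.

7/13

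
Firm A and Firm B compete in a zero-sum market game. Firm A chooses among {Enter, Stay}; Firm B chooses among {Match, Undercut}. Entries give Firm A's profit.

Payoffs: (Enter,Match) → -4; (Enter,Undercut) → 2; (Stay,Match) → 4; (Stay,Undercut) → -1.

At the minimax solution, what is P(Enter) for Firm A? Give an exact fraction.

Row minima: Enter → -4, Stay → -1; maximin = -1.
Column maxima: Match → 4, Undercut → 2; minimax = 2.
-1 ≠ 2, so there is no saddle point; optimal play is mixed.
Let Firm A play Enter with probability p. Expected payoff against Match: (-4)p + 4(1−p) = −8p + 4; against Undercut: 2p + (-1)(1−p) = 3p − 1.
Setting these equal: −8p + 4 = 3p − 1 ⇒ −11p = -5 ⇒ p = 5/11, and the value is (-8)·(5/11) + 4 = 4/11.
For Firm B: with q = P(Match), equating Enter's and Stay's payoffs gives −6q + 2 = 5q − 1 ⇒ q = 3/11.

5/11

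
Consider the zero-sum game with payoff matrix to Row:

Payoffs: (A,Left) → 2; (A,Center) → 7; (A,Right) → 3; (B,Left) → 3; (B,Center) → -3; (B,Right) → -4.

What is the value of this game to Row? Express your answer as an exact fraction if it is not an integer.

Row minima: A → 2, B → -4; maximin = 2.
Column maxima: Left → 3, Center → 7, Right → 3; minimax = 3.
2 ≠ 3, so there is no saddle point; optimal play is mixed.
Center is strictly dominated by Right (it gives Row strictly more in every row), so Column never plays it.
On the remaining 2×2 (A, B vs Left, Right):
Let Row play A with probability p. Expected payoff against Left: 2p + 3(1−p) = −p + 3; against Right: 3p + (-4)(1−p) = 7p − 4.
Setting these equal: −p + 3 = 7p − 4 ⇒ −8p = -7 ⇒ p = 7/8, and the value is (-1)·(7/8) + 3 = 17/8.
For Column: with q = P(Left), equating A's and B's payoffs gives −q + 3 = 7q − 4 ⇒ q = 7/8.

17/8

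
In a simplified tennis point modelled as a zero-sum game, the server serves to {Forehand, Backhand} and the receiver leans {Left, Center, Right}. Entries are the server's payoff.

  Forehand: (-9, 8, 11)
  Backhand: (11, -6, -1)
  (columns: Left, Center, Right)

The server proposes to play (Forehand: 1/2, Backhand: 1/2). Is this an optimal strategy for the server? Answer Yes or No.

Against Left this mix gives (1/2)·(-9) + (1/2)·11 = 1.
Against Center this mix gives (1/2)·8 + (1/2)·(-6) = 1.
Against Right this mix gives (1/2)·11 + (1/2)·(-1) = 5.
All of the receiver's active replies (Left, Center) yield 1, and no column does worse for the server. The mix makes the receiver indifferent and guarantees 1, so it is optimal.

Yes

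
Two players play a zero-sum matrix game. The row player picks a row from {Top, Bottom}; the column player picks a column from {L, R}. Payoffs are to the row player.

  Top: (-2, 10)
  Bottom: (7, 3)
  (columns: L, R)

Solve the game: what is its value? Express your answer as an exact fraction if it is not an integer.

Row minima: Top → -2, Bottom → 3; maximin = 3.
Column maxima: L → 7, R → 10; minimax = 7.
3 ≠ 7, so there is no saddle point; optimal play is mixed.
Let the row player play Top with probability p. Expected payoff against L: (-2)p + 7(1−p) = −9p + 7; against R: 10p + 3(1−p) = 7p + 3.
Setting these equal: −9p + 7 = 7p + 3 ⇒ −16p = -4 ⇒ p = 1/4, and the value is (-9)·(1/4) + 7 = 19/4.
For the column player: with q = P(L), equating Top's and Bottom's payoffs gives −12q + 10 = 4q + 3 ⇒ q = 7/16.

19/4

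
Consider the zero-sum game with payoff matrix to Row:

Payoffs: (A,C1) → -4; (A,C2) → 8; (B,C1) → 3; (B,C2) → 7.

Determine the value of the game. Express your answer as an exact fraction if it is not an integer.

3

Row minima: A → -4, B → 3; maximin = 3.
Column maxima: C1 → 3, C2 → 8; minimax = 3.
Since maximin = minimax = 3, there is a saddle point and the value is 3.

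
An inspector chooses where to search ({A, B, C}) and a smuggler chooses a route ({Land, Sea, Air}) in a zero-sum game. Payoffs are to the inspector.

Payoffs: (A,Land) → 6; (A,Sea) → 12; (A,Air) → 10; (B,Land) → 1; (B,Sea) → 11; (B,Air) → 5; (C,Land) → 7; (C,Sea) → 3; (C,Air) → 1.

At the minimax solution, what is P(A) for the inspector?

Row minima: A → 6, B → 1, C → 1; maximin = 6.
Column maxima: Land → 7, Sea → 12, Air → 10; minimax = 7.
6 ≠ 7, so there is no saddle point; optimal play is mixed.
B is strictly dominated by A, so the inspector never plays it.
Sea is strictly dominated by Air (it gives the inspector strictly more in every row), so the smuggler never plays it.
On the remaining 2×2 (A, C vs Land, Air):
Let the inspector play A with probability p. Expected payoff against Land: 6p + 7(1−p) = −p + 7; against Air: 10p + 1(1−p) = 9p + 1.
Setting these equal: −p + 7 = 9p + 1 ⇒ −10p = -6 ⇒ p = 3/5, and the value is (-1)·(3/5) + 7 = 32/5.
For the smuggler: with q = P(Land), equating A's and C's payoffs gives −4q + 10 = 6q + 1 ⇒ q = 9/10.

3/5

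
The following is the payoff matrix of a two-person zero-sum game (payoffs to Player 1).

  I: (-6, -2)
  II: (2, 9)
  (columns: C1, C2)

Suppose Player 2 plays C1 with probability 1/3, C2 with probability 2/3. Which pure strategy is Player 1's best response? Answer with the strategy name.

Expected payoff of I: (1/3)·(-6) + (2/3)·(-2) = -10/3.
Expected payoff of II: (1/3)·2 + (2/3)·9 = 20/3.
The largest is 20/3, so Player 1's best response is II.

II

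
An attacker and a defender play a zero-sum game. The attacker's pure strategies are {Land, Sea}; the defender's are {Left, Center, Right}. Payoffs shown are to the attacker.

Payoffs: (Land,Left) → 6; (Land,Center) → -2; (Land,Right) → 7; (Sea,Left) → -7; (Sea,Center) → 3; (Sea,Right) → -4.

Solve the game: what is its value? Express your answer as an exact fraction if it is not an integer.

2/9

Row minima: Land → -2, Sea → -7; maximin = -2.
Column maxima: Left → 6, Center → 3, Right → 7; minimax = 3.
-2 ≠ 3, so there is no saddle point; optimal play is mixed.
Right is strictly dominated by Left (it gives the attacker strictly more in every row), so the defender never plays it.
On the remaining 2×2 (Land, Sea vs Left, Center):
Let the attacker play Land with probability p. Expected payoff against Left: 6p + (-7)(1−p) = 13p − 7; against Center: (-2)p + 3(1−p) = −5p + 3.
Setting these equal: 13p − 7 = −5p + 3 ⇒ 18p = 10 ⇒ p = 5/9, and the value is (13)·(5/9) − 7 = 2/9.
For the defender: with q = P(Left), equating Land's and Sea's payoffs gives 8q − 2 = −10q + 3 ⇒ q = 5/18.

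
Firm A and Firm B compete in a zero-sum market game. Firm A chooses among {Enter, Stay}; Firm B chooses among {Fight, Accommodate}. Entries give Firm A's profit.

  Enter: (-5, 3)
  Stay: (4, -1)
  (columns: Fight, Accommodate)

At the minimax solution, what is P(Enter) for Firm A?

5/13

Row minima: Enter → -5, Stay → -1; maximin = -1.
Column maxima: Fight → 4, Accommodate → 3; minimax = 3.
-1 ≠ 3, so there is no saddle point; optimal play is mixed.
Let Firm A play Enter with probability p. Expected payoff against Fight: (-5)p + 4(1−p) = −9p + 4; against Accommodate: 3p + (-1)(1−p) = 4p − 1.
Setting these equal: −9p + 4 = 4p − 1 ⇒ −13p = -5 ⇒ p = 5/13, and the value is (-9)·(5/13) + 4 = 7/13.
For Firm B: with q = P(Fight), equating Enter's and Stay's payoffs gives −8q + 3 = 5q − 1 ⇒ q = 4/13.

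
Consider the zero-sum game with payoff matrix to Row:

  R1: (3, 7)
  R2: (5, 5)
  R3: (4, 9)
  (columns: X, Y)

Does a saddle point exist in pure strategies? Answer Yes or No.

Row minima: R1 → 3, R2 → 5, R3 → 4; maximin = 5.
Column maxima: X → 5, Y → 9; minimax = 5.
maximin = minimax = 5, so a saddle point exists.

Yes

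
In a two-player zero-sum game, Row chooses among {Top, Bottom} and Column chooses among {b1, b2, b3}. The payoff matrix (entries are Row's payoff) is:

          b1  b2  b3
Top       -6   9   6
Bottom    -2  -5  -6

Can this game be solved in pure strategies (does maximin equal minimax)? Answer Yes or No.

Row minima: Top → -6, Bottom → -6; maximin = -6.
Column maxima: b1 → -2, b2 → 9, b3 → 6; minimax = -2.
-6 ≠ -2, so no pure-strategy equilibrium exists.

No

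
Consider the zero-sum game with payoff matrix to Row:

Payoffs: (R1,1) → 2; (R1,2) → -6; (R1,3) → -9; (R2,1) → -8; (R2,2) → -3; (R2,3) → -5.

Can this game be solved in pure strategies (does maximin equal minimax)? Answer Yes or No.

Row minima: R1 → -9, R2 → -8; maximin = -8.
Column maxima: 1 → 2, 2 → -3, 3 → -5; minimax = -5.
-8 ≠ -5, so no pure-strategy equilibrium exists.

No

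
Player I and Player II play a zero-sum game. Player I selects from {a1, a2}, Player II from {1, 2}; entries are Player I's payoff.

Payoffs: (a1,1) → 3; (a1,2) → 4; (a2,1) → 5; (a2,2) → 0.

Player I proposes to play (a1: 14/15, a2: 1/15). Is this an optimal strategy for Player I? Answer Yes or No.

No

Against 1 this mix gives (14/15)·3 + (1/15)·5 = 47/15.
Against 2 this mix gives (14/15)·4 + (1/15)·0 = 56/15.
Player II will play 1, holding Player I to 47/15. Shifting weight toward the row that does better against 1 would raise this floor (the equalizing mix achieves 10/3 against both 1 and 2), so the proposed strategy is not optimal.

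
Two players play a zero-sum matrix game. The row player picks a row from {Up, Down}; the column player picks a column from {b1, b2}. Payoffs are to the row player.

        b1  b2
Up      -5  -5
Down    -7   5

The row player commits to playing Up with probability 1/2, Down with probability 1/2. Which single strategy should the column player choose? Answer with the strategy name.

If the column player plays b1, the row player's expected payoff is (1/2)·(-5) + (1/2)·(-7) = -6.
If the column player plays b2, the row player's expected payoff is (1/2)·(-5) + (1/2)·5 = 0.
The column player minimizes the row player's payoff; the smallest is -6, so the best response is b1.

b1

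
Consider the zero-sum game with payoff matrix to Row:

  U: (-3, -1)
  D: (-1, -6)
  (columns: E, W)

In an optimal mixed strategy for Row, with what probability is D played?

2/7

Row minima: U → -3, D → -6; maximin = -3.
Column maxima: E → -1, W → -1; minimax = -1.
-3 ≠ -1, so there is no saddle point; optimal play is mixed.
Let Row play U with probability p. Expected payoff against E: (-3)p + (-1)(1−p) = −2p − 1; against W: (-1)p + (-6)(1−p) = 5p − 6.
Setting these equal: −2p − 1 = 5p − 6 ⇒ −7p = -5 ⇒ p = 5/7, and the value is (-2)·(5/7) − 1 = -17/7.
For Column: with q = P(E), equating U's and D's payoffs gives −2q − 1 = 5q − 6 ⇒ q = 5/7.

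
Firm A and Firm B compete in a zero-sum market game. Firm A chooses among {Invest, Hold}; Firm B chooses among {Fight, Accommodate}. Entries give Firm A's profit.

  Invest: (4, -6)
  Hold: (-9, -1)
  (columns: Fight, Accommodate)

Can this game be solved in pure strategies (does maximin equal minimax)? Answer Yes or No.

No

Row minima: Invest → -6, Hold → -9; maximin = -6.
Column maxima: Fight → 4, Accommodate → -1; minimax = -1.
-6 ≠ -1, so no pure-strategy equilibrium exists.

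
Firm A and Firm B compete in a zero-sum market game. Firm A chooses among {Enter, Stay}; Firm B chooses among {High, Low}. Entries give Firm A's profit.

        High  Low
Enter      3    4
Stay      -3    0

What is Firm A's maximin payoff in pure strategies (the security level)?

3

Row minima: Enter → 3, Stay → -3.
The best of these is 3.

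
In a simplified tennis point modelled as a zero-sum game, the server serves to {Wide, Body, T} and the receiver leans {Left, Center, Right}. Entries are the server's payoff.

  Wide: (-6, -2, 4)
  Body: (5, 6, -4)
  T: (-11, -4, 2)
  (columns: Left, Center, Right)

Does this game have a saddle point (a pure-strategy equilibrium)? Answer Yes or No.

Row minima: Wide → -6, Body → -4, T → -11; maximin = -4.
Column maxima: Left → 5, Center → 6, Right → 4; minimax = 4.
-4 ≠ 4, so no pure-strategy equilibrium exists.

No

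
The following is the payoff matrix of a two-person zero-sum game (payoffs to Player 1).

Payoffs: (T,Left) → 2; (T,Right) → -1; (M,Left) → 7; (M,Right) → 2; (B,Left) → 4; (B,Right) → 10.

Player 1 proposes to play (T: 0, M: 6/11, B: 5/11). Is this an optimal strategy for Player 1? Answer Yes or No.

Yes

Against Left this mix gives (6/11)·7 + (5/11)·4 = 62/11.
Against Right this mix gives (6/11)·2 + (5/11)·10 = 62/11.
All of Player 2's active replies (Left, Right) yield 62/11, and no column does worse for Player 1. The mix makes Player 2 indifferent and guarantees 62/11, so it is optimal.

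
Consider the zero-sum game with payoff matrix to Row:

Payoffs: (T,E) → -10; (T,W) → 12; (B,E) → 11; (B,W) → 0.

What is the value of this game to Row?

4

Row minima: T → -10, B → 0; maximin = 0.
Column maxima: E → 11, W → 12; minimax = 11.
0 ≠ 11, so there is no saddle point; optimal play is mixed.
Let Row play T with probability p. Expected payoff against E: (-10)p + 11(1−p) = −21p + 11; against W: 12p + 0(1−p) = 12p.
Setting these equal: −21p + 11 = 12p ⇒ −33p = -11 ⇒ p = 1/3, and the value is (-21)·(1/3) + 11 = 4.
For Column: with q = P(E), equating T's and B's payoffs gives −22q + 12 = 11q ⇒ q = 4/11.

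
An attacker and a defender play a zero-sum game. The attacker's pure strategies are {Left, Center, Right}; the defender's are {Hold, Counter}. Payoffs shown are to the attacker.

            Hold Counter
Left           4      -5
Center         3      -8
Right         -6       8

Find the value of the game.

Row minima: Left → -5, Center → -8, Right → -6; maximin = -5.
Column maxima: Hold → 4, Counter → 8; minimax = 4.
-5 ≠ 4, so there is no saddle point; optimal play is mixed.
Center is strictly dominated by Left, so the attacker never plays it.
On the remaining 2×2 (Left, Right vs Hold, Counter):
Let the attacker play Left with probability p. Expected payoff against Hold: 4p + (-6)(1−p) = 10p − 6; against Counter: (-5)p + 8(1−p) = −13p + 8.
Setting these equal: 10p − 6 = −13p + 8 ⇒ 23p = 14 ⇒ p = 14/23, and the value is (10)·(14/23) − 6 = 2/23.
For the defender: with q = P(Hold), equating Left's and Right's payoffs gives 9q − 5 = −14q + 8 ⇒ q = 13/23.

2/23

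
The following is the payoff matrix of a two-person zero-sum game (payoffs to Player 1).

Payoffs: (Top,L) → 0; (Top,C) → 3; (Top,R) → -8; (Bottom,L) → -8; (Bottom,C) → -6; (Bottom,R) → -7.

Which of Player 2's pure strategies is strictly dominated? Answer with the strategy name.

L holds Player 1's payoff strictly below C in every row: 0 < 3, -8 < -6.
So C is strictly dominated for Player 2.

C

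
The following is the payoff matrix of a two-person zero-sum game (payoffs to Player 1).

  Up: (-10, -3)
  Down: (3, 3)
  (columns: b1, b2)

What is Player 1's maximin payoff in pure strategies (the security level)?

Row minima: Up → -10, Down → 3.
The best of these is 3.

3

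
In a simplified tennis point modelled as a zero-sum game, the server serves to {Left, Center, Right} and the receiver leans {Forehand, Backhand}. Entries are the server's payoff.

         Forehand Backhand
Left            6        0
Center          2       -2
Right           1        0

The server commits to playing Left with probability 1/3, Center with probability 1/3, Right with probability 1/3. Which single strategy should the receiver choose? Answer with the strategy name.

If the receiver plays Forehand, the server's expected payoff is (1/3)·6 + (1/3)·2 + (1/3)·1 = 3.
If the receiver plays Backhand, the server's expected payoff is (1/3)·0 + (1/3)·(-2) + (1/3)·0 = -2/3.
The receiver minimizes the server's payoff; the smallest is -2/3, so the best response is Backhand.

Backhand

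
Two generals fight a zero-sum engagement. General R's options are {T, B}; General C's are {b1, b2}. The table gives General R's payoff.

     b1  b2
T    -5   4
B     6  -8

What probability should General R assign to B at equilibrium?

Row minima: T → -5, B → -8; maximin = -5.
Column maxima: b1 → 6, b2 → 4; minimax = 4.
-5 ≠ 4, so there is no saddle point; optimal play is mixed.
Let General R play T with probability p. Expected payoff against b1: (-5)p + 6(1−p) = −11p + 6; against b2: 4p + (-8)(1−p) = 12p − 8.
Setting these equal: −11p + 6 = 12p − 8 ⇒ −23p = -14 ⇒ p = 14/23, and the value is (-11)·(14/23) + 6 = -16/23.
For General C: with q = P(b1), equating T's and B's payoffs gives −9q + 4 = 14q − 8 ⇒ q = 12/23.

9/23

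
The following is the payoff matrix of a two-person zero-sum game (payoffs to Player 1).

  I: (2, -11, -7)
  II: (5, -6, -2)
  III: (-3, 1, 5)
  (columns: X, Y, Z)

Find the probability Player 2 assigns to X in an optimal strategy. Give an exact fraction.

7/15

Row minima: I → -11, II → -6, III → -3; maximin = -3.
Column maxima: X → 5, Y → 1, Z → 5; minimax = 1.
-3 ≠ 1, so there is no saddle point; optimal play is mixed.
I is strictly dominated by II, so Player 1 never plays it.
Z is strictly dominated by Y (it gives Player 1 strictly more in every row), so Player 2 never plays it.
On the remaining 2×2 (II, III vs X, Y):
Let Player 1 play II with probability p. Expected payoff against X: 5p + (-3)(1−p) = 8p − 3; against Y: (-6)p + 1(1−p) = −7p + 1.
Setting these equal: 8p − 3 = −7p + 1 ⇒ 15p = 4 ⇒ p = 4/15, and the value is (8)·(4/15) − 3 = -13/15.
For Player 2: with q = P(X), equating II's and III's payoffs gives 11q − 6 = −4q + 1 ⇒ q = 7/15.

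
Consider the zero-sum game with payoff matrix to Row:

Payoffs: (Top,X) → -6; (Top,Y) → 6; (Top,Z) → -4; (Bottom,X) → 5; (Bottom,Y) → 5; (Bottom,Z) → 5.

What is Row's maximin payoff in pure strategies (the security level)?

Row minima: Top → -6, Bottom → 5.
The best of these is 5.

5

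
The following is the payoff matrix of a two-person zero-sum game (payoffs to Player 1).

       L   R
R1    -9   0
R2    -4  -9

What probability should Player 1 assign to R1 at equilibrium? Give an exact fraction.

Row minima: R1 → -9, R2 → -9; maximin = -9.
Column maxima: L → -4, R → 0; minimax = -4.
-9 ≠ -4, so there is no saddle point; optimal play is mixed.
Let Player 1 play R1 with probability p. Expected payoff against L: (-9)p + (-4)(1−p) = −5p − 4; against R: 0p + (-9)(1−p) = 9p − 9.
Setting these equal: −5p − 4 = 9p − 9 ⇒ −14p = -5 ⇒ p = 5/14, and the value is (-5)·(5/14) − 4 = -81/14.
For Player 2: with q = P(L), equating R1's and R2's payoffs gives −9q = 5q − 9 ⇒ q = 9/14.

5/14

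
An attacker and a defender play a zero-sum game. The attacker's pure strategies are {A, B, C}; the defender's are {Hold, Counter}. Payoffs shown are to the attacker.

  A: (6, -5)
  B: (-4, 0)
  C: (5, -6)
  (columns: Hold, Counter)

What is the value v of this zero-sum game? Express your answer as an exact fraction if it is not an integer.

-4/3

Row minima: A → -5, B → -4, C → -6; maximin = -4.
Column maxima: Hold → 6, Counter → 0; minimax = 0.
-4 ≠ 0, so there is no saddle point; optimal play is mixed.
C is strictly dominated by A, so the attacker never plays it.
On the remaining 2×2 (A, B vs Hold, Counter):
Let the attacker play A with probability p. Expected payoff against Hold: 6p + (-4)(1−p) = 10p − 4; against Counter: (-5)p + 0(1−p) = −5p.
Setting these equal: 10p − 4 = −5p ⇒ 15p = 4 ⇒ p = 4/15, and the value is (10)·(4/15) − 4 = -4/3.
For the defender: with q = P(Hold), equating A's and B's payoffs gives 11q − 5 = −4q ⇒ q = 1/3.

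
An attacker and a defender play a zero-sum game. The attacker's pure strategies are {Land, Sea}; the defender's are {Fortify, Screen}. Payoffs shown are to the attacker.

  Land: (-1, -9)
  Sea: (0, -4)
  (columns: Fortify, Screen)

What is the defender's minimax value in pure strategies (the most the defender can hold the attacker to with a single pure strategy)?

-4

Column maxima: Fortify → 0, Screen → -4.
The smallest of these is -4.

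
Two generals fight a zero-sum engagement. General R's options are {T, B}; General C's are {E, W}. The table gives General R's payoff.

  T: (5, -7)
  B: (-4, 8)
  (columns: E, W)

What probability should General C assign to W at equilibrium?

3/8

Row minima: T → -7, B → -4; maximin = -4.
Column maxima: E → 5, W → 8; minimax = 5.
-4 ≠ 5, so there is no saddle point; optimal play is mixed.
Let General R play T with probability p. Expected payoff against E: 5p + (-4)(1−p) = 9p − 4; against W: (-7)p + 8(1−p) = −15p + 8.
Setting these equal: 9p − 4 = −15p + 8 ⇒ 24p = 12 ⇒ p = 1/2, and the value is (9)·(1/2) − 4 = 1/2.
For General C: with q = P(E), equating T's and B's payoffs gives 12q − 7 = −12q + 8 ⇒ q = 5/8.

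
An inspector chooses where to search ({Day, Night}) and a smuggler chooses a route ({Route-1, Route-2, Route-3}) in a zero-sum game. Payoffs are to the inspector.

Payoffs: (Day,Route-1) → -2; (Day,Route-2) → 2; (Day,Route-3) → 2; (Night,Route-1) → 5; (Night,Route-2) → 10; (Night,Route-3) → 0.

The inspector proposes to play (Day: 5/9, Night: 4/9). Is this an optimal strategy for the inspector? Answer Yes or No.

Yes

Against Route-1 this mix gives (5/9)·(-2) + (4/9)·5 = 10/9.
Against Route-2 this mix gives (5/9)·2 + (4/9)·10 = 50/9.
Against Route-3 this mix gives (5/9)·2 + (4/9)·0 = 10/9.
All of the smuggler's active replies (Route-1, Route-3) yield 10/9, and no column does worse for the inspector. The mix makes the smuggler indifferent and guarantees 10/9, so it is optimal.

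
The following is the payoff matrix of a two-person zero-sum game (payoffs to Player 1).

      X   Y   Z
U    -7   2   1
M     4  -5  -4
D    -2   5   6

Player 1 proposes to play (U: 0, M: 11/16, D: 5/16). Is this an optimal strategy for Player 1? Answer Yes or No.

No

Against X this mix gives (11/16)·4 + (5/16)·(-2) = 17/8.
Against Y this mix gives (11/16)·(-5) + (5/16)·5 = -15/8.
Against Z this mix gives (11/16)·(-4) + (5/16)·6 = -7/8.
Player 2 will play Y, holding Player 1 to -15/8. Shifting weight toward the row that does better against Y would raise this floor (the equalizing mix achieves 5/8 against both Y and X), so the proposed strategy is not optimal.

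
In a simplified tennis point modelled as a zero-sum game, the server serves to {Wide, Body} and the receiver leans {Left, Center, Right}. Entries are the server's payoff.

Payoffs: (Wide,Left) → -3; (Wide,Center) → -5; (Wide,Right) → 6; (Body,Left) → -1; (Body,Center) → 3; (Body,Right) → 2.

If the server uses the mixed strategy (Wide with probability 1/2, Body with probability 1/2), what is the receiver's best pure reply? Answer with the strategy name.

If the receiver plays Left, the server's expected payoff is (1/2)·(-3) + (1/2)·(-1) = -2.
If the receiver plays Center, the server's expected payoff is (1/2)·(-5) + (1/2)·3 = -1.
If the receiver plays Right, the server's expected payoff is (1/2)·6 + (1/2)·2 = 4.
The receiver minimizes the server's payoff; the smallest is -2, so the best response is Left.

Left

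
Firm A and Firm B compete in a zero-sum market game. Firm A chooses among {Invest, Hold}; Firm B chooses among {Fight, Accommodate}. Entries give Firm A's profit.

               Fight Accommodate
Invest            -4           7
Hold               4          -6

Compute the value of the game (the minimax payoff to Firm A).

Row minima: Invest → -4, Hold → -6; maximin = -4.
Column maxima: Fight → 4, Accommodate → 7; minimax = 4.
-4 ≠ 4, so there is no saddle point; optimal play is mixed.
Let Firm A play Invest with probability p. Expected payoff against Fight: (-4)p + 4(1−p) = −8p + 4; against Accommodate: 7p + (-6)(1−p) = 13p − 6.
Setting these equal: −8p + 4 = 13p − 6 ⇒ −21p = -10 ⇒ p = 10/21, and the value is (-8)·(10/21) + 4 = 4/21.
For Firm B: with q = P(Fight), equating Invest's and Hold's payoffs gives −11q + 7 = 10q − 6 ⇒ q = 13/21.

4/21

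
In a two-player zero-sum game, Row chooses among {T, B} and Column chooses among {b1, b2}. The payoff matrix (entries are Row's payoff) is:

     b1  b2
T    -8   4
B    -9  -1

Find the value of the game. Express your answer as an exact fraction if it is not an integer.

-8

Row minima: T → -8, B → -9; maximin = -8.
Column maxima: b1 → -8, b2 → 4; minimax = -8.
Since maximin = minimax = -8, there is a saddle point and the value is -8.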